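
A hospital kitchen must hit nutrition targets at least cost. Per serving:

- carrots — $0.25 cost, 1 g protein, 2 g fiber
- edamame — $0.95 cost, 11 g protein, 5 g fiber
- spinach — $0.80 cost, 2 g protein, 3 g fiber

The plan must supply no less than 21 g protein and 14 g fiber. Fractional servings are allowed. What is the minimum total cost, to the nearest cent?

The cheapest plan sits at a corner of the feasible region — with two constraints it uses at most two foods.
carrots only: max(21/1, 14/2) = 21 servings → $5.25.
edamame only: max(21/11, 14/5) = 2.8 servings → $2.66.
spinach only: max(21/2, 14/3) = 10.5 servings → $8.40.
carrots + edamame with both tight: 2.882 servings and 1.647 servings → $2.29.
carrots + spinach: intersection lies outside the first quadrant.
edamame + spinach with both tight: 1.522 servings and 2.13 servings → $3.15.
So the least-cost plan costs $2.29.

$2.29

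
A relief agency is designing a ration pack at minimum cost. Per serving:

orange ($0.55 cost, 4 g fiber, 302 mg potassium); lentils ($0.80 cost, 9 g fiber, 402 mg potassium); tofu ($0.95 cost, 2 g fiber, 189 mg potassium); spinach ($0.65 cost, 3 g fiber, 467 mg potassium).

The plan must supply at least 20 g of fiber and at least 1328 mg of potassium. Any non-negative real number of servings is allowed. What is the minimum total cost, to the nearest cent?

$2.28

An LP optimum is at a vertex; with two nutrient constraints at most two foods are used. Check each candidate.
orange only: max(20/4, 1328/302) = 5 servings → $2.75.
lentils only: max(20/9, 1328/402) = 3.303 servings → $2.64.
tofu only: max(20/2, 1328/189) = 10 servings → $9.50.
spinach only: max(20/3, 1328/467) = 6.667 servings → $4.33.
orange + lentils with both tight: 3.524 servings and 0.6559 servings → $2.46.
orange + tofu: intersection lies outside the first quadrant.
orange + spinach: intersection lies outside the first quadrant.
lentils + tofu with both tight: 1.253 servings and 4.361 servings → $5.15.
lentils + spinach with both tight: 1.787 servings and 1.305 servings → $2.28.
tofu + spinach with both targets exact would need a negative amount; discard.
Cheapest feasible corner: $2.28.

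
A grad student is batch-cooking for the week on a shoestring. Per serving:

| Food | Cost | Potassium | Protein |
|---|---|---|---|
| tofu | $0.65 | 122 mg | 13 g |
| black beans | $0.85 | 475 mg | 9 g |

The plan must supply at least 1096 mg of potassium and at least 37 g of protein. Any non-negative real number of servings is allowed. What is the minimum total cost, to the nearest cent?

The cheapest plan sits at a corner of the feasible region — with two constraints it uses at most two foods.
tofu only: max(1096/122, 37/13) = 8.984 servings → $5.84.
black beans only: max(1096/475, 37/9) = 4.111 servings → $3.49.
tofu + black beans with both tight: 1.519 servings and 1.917 servings → $2.62.
So the least-cost plan costs $2.62.

$2.62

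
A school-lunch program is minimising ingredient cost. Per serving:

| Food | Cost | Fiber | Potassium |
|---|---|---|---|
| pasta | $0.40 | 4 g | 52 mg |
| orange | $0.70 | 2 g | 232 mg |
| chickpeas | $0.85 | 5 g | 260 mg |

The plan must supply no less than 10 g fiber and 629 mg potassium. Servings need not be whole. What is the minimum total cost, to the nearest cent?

$2.01

At the optimum either one food covers both requirements or two foods hit both targets exactly; no other combination can be cheaper.
pasta only: max(10/4, 629/52) = 12.1 servings → $4.84.
orange only: max(10/2, 629/232) = 5 servings → $3.50.
chickpeas only: max(10/5, 629/260) = 2.419 servings → $2.06.
pasta + orange with both tight: 1.289 servings and 2.422 servings → $2.21.
pasta + chickpeas: intersection lies outside the first quadrant.
orange + chickpeas with both tight: 0.8516 servings and 1.659 servings → $2.01.
So the least-cost plan costs $2.01.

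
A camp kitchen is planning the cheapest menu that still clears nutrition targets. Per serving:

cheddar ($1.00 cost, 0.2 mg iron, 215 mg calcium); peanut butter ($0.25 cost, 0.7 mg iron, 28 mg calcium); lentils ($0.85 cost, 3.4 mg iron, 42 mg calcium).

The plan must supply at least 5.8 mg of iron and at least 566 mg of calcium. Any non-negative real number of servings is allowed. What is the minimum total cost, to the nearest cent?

$3.57

With two linear requirements the optimum uses one or two foods; enumerate the corners.
cheddar only: max(5.8/0.2, 566/215) = 29 servings → $29.00.
peanut butter only: max(5.8/0.7, 566/28) = 20.21 servings → $5.05.
lentils only: max(5.8/3.4, 566/42) = 13.48 servings → $11.45.
cheddar + peanut butter with both tight: 1.614 servings and 7.825 servings → $3.57.
cheddar + lentils with both tight: 2.326 servings and 1.569 servings → $3.66.
peanut butter + lentils: the both-tight solution has a negative serving — not a feasible corner.
The minimum over all feasible corners is $3.57.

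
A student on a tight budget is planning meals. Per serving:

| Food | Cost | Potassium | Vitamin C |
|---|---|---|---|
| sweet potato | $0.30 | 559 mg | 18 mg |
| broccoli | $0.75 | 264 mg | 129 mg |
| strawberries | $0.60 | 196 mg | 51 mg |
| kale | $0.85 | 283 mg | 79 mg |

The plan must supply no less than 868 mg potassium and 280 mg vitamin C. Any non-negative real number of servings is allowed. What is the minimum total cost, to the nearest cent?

Compare the cost at each extreme point of the feasible region.
sweet potato only: max(868/559, 280/18) = 15.56 servings → $4.67.
broccoli only: max(868/264, 280/129) = 3.288 servings → $2.47.
strawberries only: max(868/196, 280/51) = 5.49 servings → $3.29.
kale only: max(868/283, 280/79) = 3.544 servings → $3.01.
sweet potato + broccoli with both tight: 0.5649 servings and 2.092 servings → $1.74.
sweet potato + strawberries with both targets exact would need a negative amount; discard.
sweet potato + kale with both targets exact would need a negative amount; discard.
broccoli + strawberries with both tight: 0.8978 servings and 3.219 servings → $2.60.
broccoli + kale with both tight: 0.6816 servings and 2.431 servings → $2.58.
strawberries + kale with both targets exact would need a negative amount; discard.
Cheapest feasible corner: $1.74.

$1.74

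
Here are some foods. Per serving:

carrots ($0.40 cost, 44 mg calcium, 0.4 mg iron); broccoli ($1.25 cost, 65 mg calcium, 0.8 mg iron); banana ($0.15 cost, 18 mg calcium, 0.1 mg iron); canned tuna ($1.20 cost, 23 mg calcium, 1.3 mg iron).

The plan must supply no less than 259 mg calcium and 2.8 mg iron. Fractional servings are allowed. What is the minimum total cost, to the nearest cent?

With two linear requirements the optimum uses one or two foods; enumerate the corners.
carrots only: max(259/44, 2.8/0.4) = 7 servings → $2.80.
broccoli only: max(259/65, 2.8/0.8) = 3.985 servings → $4.98.
banana only: max(259/18, 2.8/0.1) = 28 servings → $4.20.
canned tuna only: max(259/23, 2.8/1.3) = 11.26 servings → $13.51.
carrots + broccoli with both tight: 2.739 servings and 2.13 servings → $3.76.
carrots + banana with both targets exact would need a negative amount; discard.
carrots + canned tuna with both tight: 5.673 servings and 0.4083 servings → $2.76.
broccoli + banana with both tight: 3.101 servings and 3.19 servings → $4.36.
broccoli + canned tuna: the both-tight solution has a negative serving — not a feasible corner.
banana + canned tuna with both tight: 12.91 servings and 1.161 servings → $3.33.
Cheapest feasible corner: $2.76.

$2.76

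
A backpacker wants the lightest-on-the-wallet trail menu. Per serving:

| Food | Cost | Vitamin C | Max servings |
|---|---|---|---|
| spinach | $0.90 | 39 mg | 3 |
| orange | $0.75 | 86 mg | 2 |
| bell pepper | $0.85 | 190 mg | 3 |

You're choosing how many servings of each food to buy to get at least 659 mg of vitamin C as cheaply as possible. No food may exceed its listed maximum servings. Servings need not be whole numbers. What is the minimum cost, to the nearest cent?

Cost per mg of vitamin C: bell pepper $0.0045, orange $0.0087, spinach $0.0231.
Take 3 servings of bell pepper: +570.0 mg vitamin C for $2.55 (total $2.55, still need 89.0 mg).
Take 1.035 servings of orange: +89.0 mg vitamin C for $0.78 (total $3.33, still need 0.0 mg).
Filling from the cheapest source first is optimal under one linear minimum: $3.33.

$3.33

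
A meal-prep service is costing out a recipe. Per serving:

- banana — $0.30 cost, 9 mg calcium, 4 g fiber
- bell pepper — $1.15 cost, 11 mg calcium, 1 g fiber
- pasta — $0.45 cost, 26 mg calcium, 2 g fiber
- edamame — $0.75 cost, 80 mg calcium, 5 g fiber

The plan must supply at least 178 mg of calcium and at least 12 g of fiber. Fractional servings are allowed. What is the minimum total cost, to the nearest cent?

For a min-cost LP with two ≥-constraints, a basic feasible solution has at most two positive variables.
banana only: max(178/9, 12/4) = 19.78 servings → $5.93.
bell pepper only: max(178/11, 12/1) = 16.18 servings → $18.61.
pasta only: max(178/26, 12/2) = 6.846 servings → $3.08.
edamame only: max(178/80, 12/5) = 2.4 servings → $1.80.
banana + bell pepper: the both-tight solution has a negative serving — not a feasible corner.
banana + pasta: intersection lies outside the first quadrant.
banana + edamame with both tight: 0.2545 servings and 2.196 servings → $1.72.
bell pepper + pasta: the both-tight solution has a negative serving — not a feasible corner.
bell pepper + edamame with both tight: 2.8 servings and 1.84 servings → $4.60.
pasta + edamame with both tight: 2.333 servings and 1.467 servings → $2.15.
Cheapest feasible corner: $1.72.

$1.72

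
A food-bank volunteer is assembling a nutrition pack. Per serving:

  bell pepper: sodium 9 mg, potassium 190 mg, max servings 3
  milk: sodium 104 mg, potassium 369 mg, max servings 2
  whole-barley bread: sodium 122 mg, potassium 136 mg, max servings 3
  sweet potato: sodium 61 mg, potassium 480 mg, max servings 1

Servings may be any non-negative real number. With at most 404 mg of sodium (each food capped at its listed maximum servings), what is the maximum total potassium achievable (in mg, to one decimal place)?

Potassium per mg sodium: bell pepper 21.11, sweet potato 7.869, milk 3.548, whole-barley bread 1.115.
Take 3 servings of bell pepper: uses 27 mg sodium, +570.0 mg potassium (running total 570.0 mg).
Take 1 serving of sweet potato: uses 61 mg sodium, +480.0 mg potassium (running total 1050.0 mg).
Take 2 servings of milk: uses 208 mg sodium, +738.0 mg potassium (running total 1788.0 mg).
Take 0.8852 servings of whole-barley bread: uses 108 mg sodium, +120.4 mg potassium (running total 1908.4 mg).
Greedy by best ratio exhausts the sodium allowance optimally: 1908.4 mg.

1908.4 mg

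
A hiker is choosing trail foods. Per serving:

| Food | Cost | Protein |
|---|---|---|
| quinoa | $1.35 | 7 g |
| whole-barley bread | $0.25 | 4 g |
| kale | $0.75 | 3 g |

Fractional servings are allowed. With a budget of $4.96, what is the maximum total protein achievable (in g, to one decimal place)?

79.4 g

Protein per dollar: whole-barley bread 16, quinoa 5.185, kale 4.
With no serving limits, spend the whole cost allowance on whole-barley bread: $4.96 / $0.25 × 4 g = 79.4 g.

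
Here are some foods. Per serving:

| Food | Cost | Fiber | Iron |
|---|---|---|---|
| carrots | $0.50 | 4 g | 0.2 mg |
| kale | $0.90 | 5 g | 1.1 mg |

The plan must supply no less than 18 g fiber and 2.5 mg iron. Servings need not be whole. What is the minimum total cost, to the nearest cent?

carrots only: max(18/4, 2.5/0.2) = 12.5 servings → $6.25.
kale only: max(18/5, 2.5/1.1) = 3.6 servings → $3.24.
carrots + kale with both tight: 2.147 servings and 1.882 servings → $2.77.
The minimum over all feasible corners is $2.77.

$2.77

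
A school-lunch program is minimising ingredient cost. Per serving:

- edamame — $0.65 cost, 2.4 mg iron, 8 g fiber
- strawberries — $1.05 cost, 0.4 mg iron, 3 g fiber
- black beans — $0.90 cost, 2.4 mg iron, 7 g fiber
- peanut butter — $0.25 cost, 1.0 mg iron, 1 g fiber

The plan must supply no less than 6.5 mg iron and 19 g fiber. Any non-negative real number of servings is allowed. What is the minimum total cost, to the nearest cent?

Check every corner: each single food scaled to meet both minima, and each pair solved so both constraints bind.
edamame only: max(6.5/2.4, 19/8) = 2.708 servings → $1.76.
strawberries only: max(6.5/0.4, 19/3) = 16.25 servings → $17.06.
black beans only: max(6.5/2.4, 19/7) = 2.714 servings → $2.44.
peanut butter only: max(6.5/1.0, 19/1) = 19 servings → $4.75.
edamame + strawberries: intersection lies outside the first quadrant.
edamame + black beans with both tight: 0.04167 servings and 2.667 servings → $2.43.
edamame + peanut butter with both tight: 2.232 servings and 1.143 servings → $1.74.
strawberries + black beans with both tight: 0.02273 servings and 2.705 servings → $2.46.
strawberries + peanut butter with both tight: 4.808 servings and 4.577 servings → $6.19.
black beans + peanut butter: intersection lies outside the first quadrant.
So the least-cost plan costs $1.74.

$1.74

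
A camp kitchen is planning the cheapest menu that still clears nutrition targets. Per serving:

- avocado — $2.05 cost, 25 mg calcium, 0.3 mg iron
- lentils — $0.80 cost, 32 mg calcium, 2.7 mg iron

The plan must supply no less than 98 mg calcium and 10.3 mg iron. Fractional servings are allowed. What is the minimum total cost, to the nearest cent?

$3.05

Check every corner: each single food scaled to meet both minima, and each pair solved so both constraints bind.
avocado only: max(98/25, 10.3/0.3) = 34.33 servings → $70.38.
lentils only: max(98/32, 10.3/2.7) = 3.815 servings → $3.05.
avocado + lentils: the both-tight solution has a negative serving — not a feasible corner.
Cheapest feasible corner: $3.05.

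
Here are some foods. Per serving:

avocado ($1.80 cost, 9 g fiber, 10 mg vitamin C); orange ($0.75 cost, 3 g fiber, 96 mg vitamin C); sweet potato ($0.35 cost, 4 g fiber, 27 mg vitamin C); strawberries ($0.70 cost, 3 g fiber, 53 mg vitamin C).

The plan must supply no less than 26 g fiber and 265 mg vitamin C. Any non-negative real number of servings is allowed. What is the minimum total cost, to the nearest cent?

Check every corner: each single food scaled to meet both minima, and each pair solved so both constraints bind.
avocado only: max(26/9, 265/10) = 26.5 servings → $47.70.
orange only: max(26/3, 265/96) = 8.667 servings → $6.50.
sweet potato only: max(26/4, 265/27) = 9.815 servings → $3.44.
strawberries only: max(26/3, 265/53) = 8.667 servings → $6.07.
avocado + orange with both tight: 2.04 servings and 2.548 servings → $5.58.
avocado + sweet potato: the both-tight solution has a negative serving — not a feasible corner.
avocado + strawberries with both tight: 1.304 servings and 4.754 servings → $5.68.
orange + sweet potato with both tight: 1.182 servings and 5.614 servings → $2.85.
orange + strawberries with both targets exact would need a negative amount; discard.
sweet potato + strawberries with both tight: 4.45 servings and 2.733 servings → $3.47.
So the least-cost plan costs $2.85.

$2.85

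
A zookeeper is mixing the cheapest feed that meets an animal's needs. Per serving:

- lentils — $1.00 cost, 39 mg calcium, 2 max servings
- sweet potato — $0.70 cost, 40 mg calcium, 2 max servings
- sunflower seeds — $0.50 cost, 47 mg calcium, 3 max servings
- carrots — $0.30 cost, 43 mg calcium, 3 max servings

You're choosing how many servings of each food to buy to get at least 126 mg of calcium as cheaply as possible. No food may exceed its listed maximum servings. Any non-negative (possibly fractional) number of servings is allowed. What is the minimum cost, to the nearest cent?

$0.88

Cost per mg of calcium: carrots $0.0070, sunflower seeds $0.0106, sweet potato $0.0175, lentils $0.0256.
Take 2.93 servings of carrots: +126.0 mg calcium for $0.88 (total $0.88, still need 0.0 mg).
Greedy by cheapest-per-mg is optimal for a single linear constraint, so the minimum cost is $0.88.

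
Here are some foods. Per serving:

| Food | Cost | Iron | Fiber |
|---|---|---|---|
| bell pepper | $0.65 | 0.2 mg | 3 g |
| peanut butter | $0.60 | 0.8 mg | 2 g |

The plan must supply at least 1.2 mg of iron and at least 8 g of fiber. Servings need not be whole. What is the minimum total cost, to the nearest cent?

Compare the cost at each extreme point of the feasible region.
bell pepper only: max(1.2/0.2, 8/3) = 6 servings → $3.90.
peanut butter only: max(1.2/0.8, 8/2) = 4 servings → $2.40.
bell pepper + peanut butter with both tight: 2 servings and 1 serving → $1.90.
The minimum over all feasible corners is $1.90.

$1.90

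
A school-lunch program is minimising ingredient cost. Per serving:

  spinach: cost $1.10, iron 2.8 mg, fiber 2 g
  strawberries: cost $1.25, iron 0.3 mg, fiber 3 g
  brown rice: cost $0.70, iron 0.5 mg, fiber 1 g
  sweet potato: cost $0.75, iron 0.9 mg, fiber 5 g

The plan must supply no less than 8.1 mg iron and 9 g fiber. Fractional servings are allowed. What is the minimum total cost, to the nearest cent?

$3.47

Two binding constraints pin down two serving amounts, so the optimal mix uses at most two foods. The candidates are each food alone (scaled to the tighter of iron/fiber) and each pair with both constraints tight.
spinach only: max(8.1/2.8, 9/2) = 4.5 servings → $4.95.
strawberries only: max(8.1/0.3, 9/3) = 27 servings → $33.75.
brown rice only: max(8.1/0.5, 9/1) = 16.2 servings → $11.34.
sweet potato only: max(8.1/0.9, 9/5) = 9 servings → $6.75.
spinach + strawberries with both tight: 2.769 servings and 1.154 servings → $4.49.
spinach + brown rice with both tight: 2 servings and 5 servings → $5.70.
spinach + sweet potato with both tight: 2.656 servings and 0.7377 servings → $3.47.
strawberries + brown rice: the both-tight solution has a negative serving — not a feasible corner.
strawberries + sweet potato with both targets exact would need a negative amount; discard.
brown rice + sweet potato: intersection lies outside the first quadrant.
Cheapest feasible corner: $3.47.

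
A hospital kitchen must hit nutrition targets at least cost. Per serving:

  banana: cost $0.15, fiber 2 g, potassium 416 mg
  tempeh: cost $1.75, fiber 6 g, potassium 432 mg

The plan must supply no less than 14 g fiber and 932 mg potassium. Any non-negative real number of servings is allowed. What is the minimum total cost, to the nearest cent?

banana only: max(14/2, 932/416) = 7 servings → $1.05.
tempeh only: max(14/6, 932/432) = 2.333 servings → $4.08.
banana + tempeh: the both-tight solution has a negative serving — not a feasible corner.
Cheapest feasible corner: $1.05.

$1.05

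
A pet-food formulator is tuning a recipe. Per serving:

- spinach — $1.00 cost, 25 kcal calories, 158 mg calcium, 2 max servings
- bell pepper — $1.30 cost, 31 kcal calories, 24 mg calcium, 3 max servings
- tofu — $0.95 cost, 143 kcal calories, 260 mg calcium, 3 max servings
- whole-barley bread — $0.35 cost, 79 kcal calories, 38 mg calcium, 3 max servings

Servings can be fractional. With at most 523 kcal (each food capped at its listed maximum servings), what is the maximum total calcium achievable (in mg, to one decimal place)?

Calcium per kcal: spinach 6.32, tofu 1.818, bell pepper 0.7742, whole-barley bread 0.481.
Take 2 servings of spinach: uses 50 kcal, +316.0 mg calcium (running total 316.0 mg).
Take 3 servings of tofu: uses 429 kcal, +780.0 mg calcium (running total 1096.0 mg).
Take 1.419 servings of bell pepper: uses 44 kcal, +34.1 mg calcium (running total 1130.1 mg).
Filling greedily by calcium-per-kcal is optimal for one linear limit, giving 1130.1 mg.

1130.1 mg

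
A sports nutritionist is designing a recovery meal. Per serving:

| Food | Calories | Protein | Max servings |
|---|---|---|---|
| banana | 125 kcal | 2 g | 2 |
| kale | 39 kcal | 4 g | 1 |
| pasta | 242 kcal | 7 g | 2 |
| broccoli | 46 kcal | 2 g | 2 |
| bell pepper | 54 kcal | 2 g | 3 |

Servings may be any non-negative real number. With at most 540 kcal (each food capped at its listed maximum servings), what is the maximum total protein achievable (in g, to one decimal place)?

21.1 g

Protein per kcal: kale 0.1026, broccoli 0.04348, bell pepper 0.03704, pasta 0.02893, banana 0.016.
Take 1 serving of kale: uses 39 kcal, +4.0 g protein (running total 4.0 g).
Take 2 servings of broccoli: uses 92 kcal, +4.0 g protein (running total 8.0 g).
Take 3 servings of bell pepper: uses 162 kcal, +6.0 g protein (running total 14.0 g).
Take 1.021 servings of pasta: uses 247 kcal, +7.1 g protein (running total 21.1 g).
Filling greedily by protein-per-kcal is optimal for one linear limit, giving 21.1 g.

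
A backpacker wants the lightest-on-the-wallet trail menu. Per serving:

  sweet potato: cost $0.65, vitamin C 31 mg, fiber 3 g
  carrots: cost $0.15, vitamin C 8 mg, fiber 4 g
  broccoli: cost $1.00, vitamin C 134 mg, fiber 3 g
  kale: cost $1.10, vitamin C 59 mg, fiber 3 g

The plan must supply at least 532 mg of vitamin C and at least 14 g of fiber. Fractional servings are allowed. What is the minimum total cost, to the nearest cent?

$4.02

Compare the cost at each extreme point of the feasible region.
sweet potato only: max(532/31, 14/3) = 17.16 servings → $11.15.
carrots only: max(532/8, 14/4) = 66.5 servings → $9.97.
broccoli only: max(532/134, 14/3) = 4.667 servings → $4.67.
kale only: max(532/59, 14/3) = 9.017 servings → $9.92.
sweet potato + carrots: intersection lies outside the first quadrant.
sweet potato + broccoli with both tight: 0.9061 servings and 3.761 servings → $4.35.
sweet potato + kale: the both-tight solution has a negative serving — not a feasible corner.
carrots + broccoli with both tight: 0.5469 servings and 3.938 servings → $4.02.
carrots + kale: intersection lies outside the first quadrant.
broccoli + kale with both tight: 3.422 servings and 1.244 servings → $4.79.
So the least-cost plan costs $4.02.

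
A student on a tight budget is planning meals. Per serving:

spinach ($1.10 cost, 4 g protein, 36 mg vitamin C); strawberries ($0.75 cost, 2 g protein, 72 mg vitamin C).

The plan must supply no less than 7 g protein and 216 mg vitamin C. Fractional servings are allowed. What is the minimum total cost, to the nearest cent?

Compare the cost at each extreme point of the feasible region.
spinach only: max(7/4, 216/36) = 6 servings → $6.60.
strawberries only: max(7/2, 216/72) = 3.5 servings → $2.62.
spinach + strawberries with both tight: 0.3333 servings and 2.833 servings → $2.49.
Cheapest feasible corner: $2.49.

$2.49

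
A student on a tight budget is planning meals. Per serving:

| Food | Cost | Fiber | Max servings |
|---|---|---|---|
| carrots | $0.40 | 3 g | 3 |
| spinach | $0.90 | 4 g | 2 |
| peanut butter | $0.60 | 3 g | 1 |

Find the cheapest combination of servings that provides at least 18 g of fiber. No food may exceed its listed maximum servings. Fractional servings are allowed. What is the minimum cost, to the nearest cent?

Cost per g of fiber: carrots $0.1333, peanut butter $0.2000, spinach $0.2250.
Take 3 servings of carrots: +9.0 g fiber for $1.20 (total $1.20, still need 9.0 g).
Take 1 serving of peanut butter: +3.0 g fiber for $0.60 (total $1.80, still need 6.0 g).
Take 1.5 servings of spinach: +6.0 g fiber for $1.35 (total $3.15, still need 0.0 g).
Filling from the cheapest source first is optimal under one linear minimum: $3.15.

$3.15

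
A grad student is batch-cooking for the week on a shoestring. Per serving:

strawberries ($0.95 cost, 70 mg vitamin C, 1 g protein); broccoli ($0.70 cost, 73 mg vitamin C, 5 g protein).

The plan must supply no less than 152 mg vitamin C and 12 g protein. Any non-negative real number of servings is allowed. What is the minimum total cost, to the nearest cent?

$1.68

Compare the cost at each extreme point of the feasible region.
strawberries only: max(152/70, 12/1) = 12 servings → $11.40.
broccoli only: max(152/73, 12/5) = 2.4 servings → $1.68.
strawberries + broccoli: the both-tight solution has a negative serving — not a feasible corner.
The minimum over all feasible corners is $1.68.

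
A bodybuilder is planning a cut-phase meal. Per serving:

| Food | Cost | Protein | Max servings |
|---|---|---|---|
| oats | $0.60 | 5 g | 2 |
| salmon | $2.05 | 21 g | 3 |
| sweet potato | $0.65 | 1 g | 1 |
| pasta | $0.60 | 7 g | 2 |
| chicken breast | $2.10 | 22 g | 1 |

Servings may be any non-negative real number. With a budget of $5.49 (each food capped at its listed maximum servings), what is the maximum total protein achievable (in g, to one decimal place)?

58.4 g

Protein per dollar: pasta 11.67, chicken breast 10.48, salmon 10.24, oats 8.333, sweet potato 1.538.
Take 2 servings of pasta: spends $1.20, +14.0 g protein (running total 14.0 g).
Take 1 serving of chicken breast: spends $2.10, +22.0 g protein (running total 36.0 g).
Take 1.068 servings of salmon: spends $2.19, +22.4 g protein (running total 58.4 g).
Greedy by best ratio exhausts the cost allowance optimally: 58.4 g.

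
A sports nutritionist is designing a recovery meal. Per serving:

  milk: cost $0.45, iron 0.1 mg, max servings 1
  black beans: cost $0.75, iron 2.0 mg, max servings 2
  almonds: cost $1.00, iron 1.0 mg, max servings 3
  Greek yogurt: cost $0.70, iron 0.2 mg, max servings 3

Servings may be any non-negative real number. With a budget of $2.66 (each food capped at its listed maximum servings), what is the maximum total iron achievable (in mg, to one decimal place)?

5.2 mg

Iron per dollar: black beans 2.667, almonds 1, Greek yogurt 0.2857, milk 0.2222.
Take 2 servings of black beans: spends $1.50, +4.0 mg iron (running total 4.0 mg).
Take 1.16 servings of almonds: spends $1.16, +1.2 mg iron (running total 5.2 mg).
Greedy by best ratio exhausts the cost allowance optimally: 5.2 mg.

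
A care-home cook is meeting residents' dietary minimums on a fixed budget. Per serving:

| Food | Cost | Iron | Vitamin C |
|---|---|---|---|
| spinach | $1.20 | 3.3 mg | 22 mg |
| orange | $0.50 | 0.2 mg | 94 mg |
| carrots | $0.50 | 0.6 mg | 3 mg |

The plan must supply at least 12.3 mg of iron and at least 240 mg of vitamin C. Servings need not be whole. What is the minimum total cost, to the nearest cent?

$5.20

A basic optimal solution has at most two foods positive. Try each food alone and each pair with both targets met exactly.
spinach only: max(12.3/3.3, 240/22) = 10.91 servings → $13.09.
orange only: max(12.3/0.2, 240/94) = 61.5 servings → $30.75.
carrots only: max(12.3/0.6, 240/3) = 80 servings → $40.00.
spinach + orange with both tight: 3.624 servings and 1.705 servings → $5.20.
spinach + carrots: intersection lies outside the first quadrant.
orange + carrots with both tight: 1.919 servings and 19.86 servings → $10.89.
Cheapest feasible corner: $5.20.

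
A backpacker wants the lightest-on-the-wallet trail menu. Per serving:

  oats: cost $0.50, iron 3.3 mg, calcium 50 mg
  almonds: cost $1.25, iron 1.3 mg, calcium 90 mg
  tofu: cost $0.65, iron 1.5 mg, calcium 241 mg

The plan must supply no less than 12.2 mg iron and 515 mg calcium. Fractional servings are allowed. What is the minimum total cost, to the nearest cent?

$2.49

Minimising a linear cost over {iron ≥ 12.2, calcium ≥ 515, servings ≥ 0} — the optimum is at a vertex, using one or two foods.
oats only: max(12.2/3.3, 515/50) = 10.3 servings → $5.15.
almonds only: max(12.2/1.3, 515/90) = 9.385 servings → $11.73.
tofu only: max(12.2/1.5, 515/241) = 8.133 servings → $5.29.
oats + almonds with both tight: 1.847 servings and 4.696 servings → $6.79.
oats + tofu with both tight: 3.009 servings and 1.513 servings → $2.49.
almonds + tofu: the both-tight solution has a negative serving — not a feasible corner.
The minimum over all feasible corners is $2.49.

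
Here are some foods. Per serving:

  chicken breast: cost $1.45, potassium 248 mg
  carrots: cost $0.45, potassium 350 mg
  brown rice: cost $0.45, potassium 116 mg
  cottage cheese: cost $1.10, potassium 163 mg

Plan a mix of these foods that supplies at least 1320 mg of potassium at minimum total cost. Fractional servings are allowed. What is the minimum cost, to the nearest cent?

$1.70

Cost per mg of potassium: carrots $0.0013, brown rice $0.0039, chicken breast $0.0058, cottage cheese $0.0067.
With no serving limits, use only carrots: 1320 mg / 350 mg = 3.771 servings × $0.45 = $1.70.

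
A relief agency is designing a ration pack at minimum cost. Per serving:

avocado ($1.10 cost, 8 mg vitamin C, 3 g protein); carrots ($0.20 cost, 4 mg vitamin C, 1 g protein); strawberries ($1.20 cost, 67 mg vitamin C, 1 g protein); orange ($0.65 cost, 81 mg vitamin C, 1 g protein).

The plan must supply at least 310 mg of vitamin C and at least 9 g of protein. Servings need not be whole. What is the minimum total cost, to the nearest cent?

$3.40

Two binding constraints pin down two serving amounts, so the optimal mix uses at most two foods. The candidates are each food alone (scaled to the tighter of vitamin C/protein) and each pair with both constraints tight.
avocado only: max(310/8, 9/3) = 38.75 servings → $42.62.
carrots only: max(310/4, 9/1) = 77.5 servings → $15.50.
strawberries only: max(310/67, 9/1) = 9 servings → $10.80.
orange only: max(310/81, 9/1) = 9 servings → $5.85.
avocado + carrots with both targets exact would need a negative amount; discard.
avocado + strawberries with both tight: 1.518 servings and 4.446 servings → $7.00.
avocado + orange with both tight: 1.783 servings and 3.651 servings → $4.33.
carrots + strawberries with both tight: 4.651 servings and 4.349 servings → $6.15.
carrots + orange with both tight: 5.442 servings and 3.558 servings → $3.40.
strawberries + orange: intersection lies outside the first quadrant.
Cheapest feasible corner: $3.40.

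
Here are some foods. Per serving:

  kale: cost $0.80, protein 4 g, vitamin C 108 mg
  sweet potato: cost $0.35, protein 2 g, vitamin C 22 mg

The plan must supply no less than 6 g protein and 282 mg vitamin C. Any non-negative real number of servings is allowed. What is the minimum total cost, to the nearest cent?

Two binding constraints pin down two serving amounts, so the optimal mix uses at most two foods. The candidates are each food alone (scaled to the tighter of protein/vitamin C) and each pair with both constraints tight.
kale only: max(6/4, 282/108) = 2.611 servings → $2.09.
sweet potato only: max(6/2, 282/22) = 12.82 servings → $4.49.
kale + sweet potato with both targets exact would need a negative amount; discard.
So the least-cost plan costs $2.09.

$2.09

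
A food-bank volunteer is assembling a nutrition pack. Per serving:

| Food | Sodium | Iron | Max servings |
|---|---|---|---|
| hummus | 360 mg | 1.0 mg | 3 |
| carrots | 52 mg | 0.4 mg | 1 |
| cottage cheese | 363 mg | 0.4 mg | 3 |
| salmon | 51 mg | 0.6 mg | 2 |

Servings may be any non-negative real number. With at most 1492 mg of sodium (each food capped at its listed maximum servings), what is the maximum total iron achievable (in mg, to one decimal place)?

4.9 mg

Iron per mg sodium: salmon 0.01176, carrots 0.007692, hummus 0.002778, cottage cheese 0.001102.
Take 2 servings of salmon: uses 102 mg sodium, +1.2 mg iron (running total 1.2 mg).
Take 1 serving of carrots: uses 52 mg sodium, +0.4 mg iron (running total 1.6 mg).
Take 3 servings of hummus: uses 1080 mg sodium, +3.0 mg iron (running total 4.6 mg).
Take 0.7107 servings of cottage cheese: uses 258 mg sodium, +0.3 mg iron (running total 4.9 mg).
Filling greedily by iron-per-mg sodium is optimal for one linear limit, giving 4.9 mg.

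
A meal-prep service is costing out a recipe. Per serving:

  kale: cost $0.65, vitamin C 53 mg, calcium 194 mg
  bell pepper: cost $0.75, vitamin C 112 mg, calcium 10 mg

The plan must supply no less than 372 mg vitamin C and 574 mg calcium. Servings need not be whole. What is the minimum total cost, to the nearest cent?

Minimising a linear cost over {vitamin C ≥ 372, calcium ≥ 574, servings ≥ 0} — the optimum is at a vertex, using one or two foods.
kale only: max(372/53, 574/194) = 7.019 servings → $4.56.
bell pepper only: max(372/112, 574/10) = 57.4 servings → $43.05.
kale + bell pepper with both tight: 2.857 servings and 1.969 servings → $3.33.
The minimum over all feasible corners is $3.33.

$3.33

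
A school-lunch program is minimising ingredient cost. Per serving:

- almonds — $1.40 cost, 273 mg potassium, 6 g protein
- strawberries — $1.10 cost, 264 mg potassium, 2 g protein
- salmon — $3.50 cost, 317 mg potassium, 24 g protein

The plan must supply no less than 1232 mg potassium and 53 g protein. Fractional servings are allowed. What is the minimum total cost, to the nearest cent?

A basic optimal solution has at most two foods positive. Try each food alone and each pair with both targets met exactly.
almonds only: max(1232/273, 53/6) = 8.833 servings → $12.37.
strawberries only: max(1232/264, 53/2) = 26.5 servings → $29.15.
salmon only: max(1232/317, 53/24) = 3.886 servings → $13.60.
almonds + strawberries with both targets exact would need a negative amount; discard.
almonds + salmon with both tight: 2.746 servings and 1.522 servings → $9.17.
strawberries + salmon with both tight: 2.239 servings and 2.022 servings → $9.54.
Cheapest feasible corner: $9.17.

$9.17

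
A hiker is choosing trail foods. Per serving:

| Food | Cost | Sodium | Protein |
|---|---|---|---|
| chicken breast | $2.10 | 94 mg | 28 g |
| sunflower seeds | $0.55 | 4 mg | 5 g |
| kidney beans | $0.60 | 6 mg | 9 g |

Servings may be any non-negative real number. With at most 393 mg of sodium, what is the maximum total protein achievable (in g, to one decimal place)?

Protein per mg sodium: kidney beans 1.5, sunflower seeds 1.25, chicken breast 0.2979.
With no serving limits, spend the whole sodium allowance on kidney beans: 393 mg / 6 mg × 9 g = 589.5 g.

589.5 g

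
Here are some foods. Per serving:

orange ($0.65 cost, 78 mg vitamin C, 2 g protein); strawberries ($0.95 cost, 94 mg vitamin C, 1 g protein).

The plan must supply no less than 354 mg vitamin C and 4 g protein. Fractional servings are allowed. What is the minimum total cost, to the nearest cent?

This is a tiny linear program; its minimum lies at a vertex of the feasible set. List the vertices and price them.
orange only: max(354/78, 4/2) = 4.538 servings → $2.95.
strawberries only: max(354/94, 4/1) = 4 servings → $3.80.
orange + strawberries with both tight: 0.2 servings and 3.6 servings → $3.55.
The minimum over all feasible corners is $2.95.

$2.95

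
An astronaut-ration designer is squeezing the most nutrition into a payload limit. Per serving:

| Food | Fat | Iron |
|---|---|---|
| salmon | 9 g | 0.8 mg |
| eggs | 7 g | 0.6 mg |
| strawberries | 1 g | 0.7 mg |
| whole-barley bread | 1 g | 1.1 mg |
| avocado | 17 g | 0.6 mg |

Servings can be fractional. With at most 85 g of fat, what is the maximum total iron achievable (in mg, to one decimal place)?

93.5 mg

Iron per g fat: whole-barley bread 1.1, strawberries 0.7, salmon 0.08889, eggs 0.08571, avocado 0.03529.
With no serving limits, spend the whole fat allowance on whole-barley bread: 85 g / 1 g × 1.1 mg = 93.5 mg.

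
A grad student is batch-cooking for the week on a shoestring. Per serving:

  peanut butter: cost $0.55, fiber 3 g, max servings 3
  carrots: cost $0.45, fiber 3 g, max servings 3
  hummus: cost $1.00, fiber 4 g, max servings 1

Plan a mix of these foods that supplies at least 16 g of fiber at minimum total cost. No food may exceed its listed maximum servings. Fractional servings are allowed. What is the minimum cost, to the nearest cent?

Cost per g of fiber: carrots $0.1500, peanut butter $0.1833, hummus $0.2500.
Take 3 servings of carrots: +9.0 g fiber for $1.35 (total $1.35, still need 7.0 g).
Take 2.333 servings of peanut butter: +7.0 g fiber for $1.28 (total $2.63, still need 0.0 g).
Filling from the cheapest source first is optimal under one linear minimum: $2.63.

$2.63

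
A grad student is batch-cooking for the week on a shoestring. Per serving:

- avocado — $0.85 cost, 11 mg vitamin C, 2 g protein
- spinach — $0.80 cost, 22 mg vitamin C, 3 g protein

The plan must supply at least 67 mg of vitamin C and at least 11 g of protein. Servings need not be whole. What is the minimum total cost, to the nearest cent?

$2.93

The cheapest plan sits at a corner of the feasible region — with two constraints it uses at most two foods.
avocado only: max(67/11, 11/2) = 6.091 servings → $5.18.
spinach only: max(67/22, 11/3) = 3.667 servings → $2.93.
avocado + spinach with both tight: 3.727 servings and 1.182 servings → $4.11.
The minimum over all feasible corners is $2.93.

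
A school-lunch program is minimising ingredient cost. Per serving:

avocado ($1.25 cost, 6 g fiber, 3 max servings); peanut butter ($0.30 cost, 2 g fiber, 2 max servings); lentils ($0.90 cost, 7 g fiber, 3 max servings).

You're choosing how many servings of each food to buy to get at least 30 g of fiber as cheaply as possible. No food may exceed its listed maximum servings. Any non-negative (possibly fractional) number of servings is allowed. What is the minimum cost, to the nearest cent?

Cost per g of fiber: lentils $0.1286, peanut butter $0.1500, avocado $0.2083.
Take 3 servings of lentils: +21.0 g fiber for $2.70 (total $2.70, still need 9.0 g).
Take 2 servings of peanut butter: +4.0 g fiber for $0.60 (total $3.30, still need 5.0 g).
Take 0.8333 servings of avocado: +5.0 g fiber for $1.04 (total $4.34, still need 0.0 g).
Greedy by cheapest-per-g is optimal for a single linear constraint, so the minimum cost is $4.34.

$4.34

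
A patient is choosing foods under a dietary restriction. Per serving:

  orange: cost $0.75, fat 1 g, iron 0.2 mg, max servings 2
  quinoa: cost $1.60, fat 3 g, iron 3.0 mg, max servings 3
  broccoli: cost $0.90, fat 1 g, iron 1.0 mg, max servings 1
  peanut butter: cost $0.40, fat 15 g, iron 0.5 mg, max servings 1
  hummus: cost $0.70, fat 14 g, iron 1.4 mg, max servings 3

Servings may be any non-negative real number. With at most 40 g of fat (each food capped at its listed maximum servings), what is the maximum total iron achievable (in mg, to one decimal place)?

Iron per g fat: quinoa 1, broccoli 1, orange 0.2, hummus 0.1, peanut butter 0.03333.
Take 3 servings of quinoa: uses 9 g fat, +9.0 mg iron (running total 9.0 mg).
Take 1 serving of broccoli: uses 1 g fat, +1.0 mg iron (running total 10.0 mg).
Take 2 servings of orange: uses 2 g fat, +0.4 mg iron (running total 10.4 mg).
Take 2 servings of hummus: uses 28 g fat, +2.8 mg iron (running total 13.2 mg).
Filling greedily by iron-per-g fat is optimal for one linear limit, giving 13.2 mg.

13.2 mg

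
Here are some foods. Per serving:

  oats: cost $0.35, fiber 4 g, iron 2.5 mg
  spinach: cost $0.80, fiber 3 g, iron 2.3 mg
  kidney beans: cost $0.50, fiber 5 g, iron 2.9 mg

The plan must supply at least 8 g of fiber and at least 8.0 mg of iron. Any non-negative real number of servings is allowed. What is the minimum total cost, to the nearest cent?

$1.12

A basic optimal solution has at most two foods positive. Try each food alone and each pair with both targets met exactly.
oats only: max(8/4, 8.0/2.5) = 3.2 servings → $1.12.
spinach only: max(8/3, 8.0/2.3) = 3.478 servings → $2.78.
kidney beans only: max(8/5, 8.0/2.9) = 2.759 servings → $1.38.
oats + spinach: intersection lies outside the first quadrant.
oats + kidney beans: intersection lies outside the first quadrant.
spinach + kidney beans with both targets exact would need a negative amount; discard.
The minimum over all feasible corners is $1.12.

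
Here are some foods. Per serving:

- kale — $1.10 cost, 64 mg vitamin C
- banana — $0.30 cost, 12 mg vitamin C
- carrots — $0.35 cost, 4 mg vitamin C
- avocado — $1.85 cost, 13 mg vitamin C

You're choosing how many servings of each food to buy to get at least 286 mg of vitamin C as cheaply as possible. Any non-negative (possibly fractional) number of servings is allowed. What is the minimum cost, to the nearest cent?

Cost per mg of vitamin C: kale $0.0172, banana $0.0250, carrots $0.0875, avocado $0.1423.
With no serving limits, use only kale: 286 mg / 64 mg = 4.469 servings × $1.10 = $4.92.

$4.92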